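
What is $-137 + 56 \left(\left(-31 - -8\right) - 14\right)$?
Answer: $-2209$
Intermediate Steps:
$-137 + 56 \left(\left(-31 - -8\right) - 14\right) = -137 + 56 \left(\left(-31 + 8\right) - 14\right) = -137 + 56 \left(-23 - 14\right) = -137 + 56 \left(-37\right) = -137 - 2072 = -2209$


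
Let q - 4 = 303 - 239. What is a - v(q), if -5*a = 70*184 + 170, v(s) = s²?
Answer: -7234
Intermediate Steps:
q = 68 (q = 4 + (303 - 239) = 4 + 64 = 68)
a = -2610 (a = -(70*184 + 170)/5 = -(12880 + 170)/5 = -⅕*13050 = -2610)
a - v(q) = -2610 - 1*68² = -2610 - 1*4624 = -2610 - 4624 = -7234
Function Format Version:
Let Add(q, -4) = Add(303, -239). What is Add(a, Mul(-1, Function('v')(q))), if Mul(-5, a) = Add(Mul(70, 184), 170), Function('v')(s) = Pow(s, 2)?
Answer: -7234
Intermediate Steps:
q = 68 (q = Add(4, Add(303, -239)) = Add(4, 64) = 68)
a = -2610 (a = Mul(Rational(-1, 5), Add(Mul(70, 184), 170)) = Mul(Rational(-1, 5), Add(12880, 170)) = Mul(Rational(-1, 5), 13050) = -2610)
Add(a, Mul(-1, Function('v')(q))) = Add(-2610, Mul(-1, Pow(68, 2))) = Add(-2610, Mul(-1, 4624)) = Add(-2610, -4624) = -7234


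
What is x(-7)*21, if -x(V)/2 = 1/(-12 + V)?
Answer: 42/19 ≈ 2.2105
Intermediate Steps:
x(V) = -2/(-12 + V)
x(-7)*21 = -2/(-12 - 7)*21 = -2/(-19)*21 = -2*(-1/19)*21 = (2/19)*21 = 42/19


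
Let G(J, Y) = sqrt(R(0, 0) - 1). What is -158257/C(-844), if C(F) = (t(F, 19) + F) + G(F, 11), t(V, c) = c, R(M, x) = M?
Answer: 130562025/680626 + 158257*I/680626 ≈ 191.83 + 0.23252*I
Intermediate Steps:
G(J, Y) = I (G(J, Y) = sqrt(0 - 1) = sqrt(-1) = I)
C(F) = 19 + I + F (C(F) = (19 + F) + I = 19 + I + F)
-158257/C(-844) = -158257/(19 + I - 844) = -158257*(-825 - I)/680626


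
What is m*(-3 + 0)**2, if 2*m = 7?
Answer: 63/2 ≈ 31.500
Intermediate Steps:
m = 7/2 (m = (1/2)*7 = 7/2 ≈ 3.5000)
m*(-3 + 0)**2 = 7*(-3 + 0)**2/2 = (7/2)*(-3)**2 = (7/2)*9 = 63/2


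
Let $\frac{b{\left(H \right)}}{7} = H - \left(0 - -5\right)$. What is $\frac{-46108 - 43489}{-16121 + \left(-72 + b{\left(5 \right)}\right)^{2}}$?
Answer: $\frac{89597}{10937} \approx 8.1921$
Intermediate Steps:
$b{\left(H \right)} = -35 + 7 H$ ($b{\left(H \right)} = 7 \left(H - \left(0 - -5\right)\right) = 7 \left(H - \left(0 + 5\right)\right) = 7 \left(H - 5\right) = 7 \left(-5 + H\right) = -35 + 7 H$)
$\frac{-46108 - 43489}{-16121 + \left(-72 + b{\left(5 \right)}\right)^{2}} = \frac{-46108 - 43489}{-16121 + \left(-72 + \left(-35 + 7 \cdot 5\right)\right)^{2}} = - \frac{89597}{-16121 + \left(-72 + \left(-35 + 35\right)\right)^{2}} = - \frac{89597}{-16121 + \left(-72 + 0\right)^{2}} = - \frac{89597}{-16121 + \left(-72\right)^{2}} = - \frac{89597}{-16121 + 5184} = - \frac{89597}{-10937} = \left(-89597\right) \left(- \frac{1}{10937}\right) = \frac{89597}{10937}$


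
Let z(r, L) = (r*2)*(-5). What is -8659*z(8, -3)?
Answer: 692720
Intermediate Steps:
z(r, L) = -10*r (z(r, L) = (2*r)*(-5) = -10*r)
-8659*z(8, -3) = -(-86590)*8 = -8659*(-80) = 692720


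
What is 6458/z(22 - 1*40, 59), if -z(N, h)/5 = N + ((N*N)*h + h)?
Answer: -6458/95785 ≈ -0.067422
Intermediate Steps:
z(N, h) = -5*N - 5*h - 5*h*N² (z(N, h) = -5*(N + ((N*N)*h + h)) = -5*(N + (N²*h + h)) = -5*(N + (h*N² + h)) = -5*(N + (h + h*N²)) = -5*(N + h + h*N²) = -5*N - 5*h - 5*h*N²)
6458/z(22 - 1*40, 59) = 6458/(-5*(22 - 1*40) - 5*59 - 5*59*(22 - 1*40)²) = 6458/(-5*(22 - 40) - 295 - 5*59*(22 - 40)²) = 6458/(-5*(-18) - 295 - 5*59*(-18)²) = 6458/(90 - 295 - 5*59*324) = 6458/(90 - 295 - 95580) = 6458/(-95785) = 6458*(-1/95785) = -6458/95785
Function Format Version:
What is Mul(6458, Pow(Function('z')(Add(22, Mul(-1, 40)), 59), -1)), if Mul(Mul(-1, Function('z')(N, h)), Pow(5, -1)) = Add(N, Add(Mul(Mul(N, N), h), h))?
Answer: Rational(-6458, 95785) ≈ -0.067422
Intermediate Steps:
Function('z')(N, h) = Add(Mul(-5, N), Mul(-5, h), Mul(-5, h, Pow(N, 2))) (Function('z')(N, h) = Mul(-5, Add(N, Add(Mul(Mul(N, N), h), h))) = Mul(-5, Add(N, Add(Mul(Pow(N, 2), h), h))) = Mul(-5, Add(N, Add(Mul(h, Pow(N, 2)), h))) = Mul(-5, Add(N, Add(h, Mul(h, Pow(N, 2))))) = Mul(-5, Add(N, h, Mul(h, Pow(N, 2)))) = Add(Mul(-5, N), Mul(-5, h), Mul(-5, h, Pow(N, 2))))
Mul(6458, Pow(Function('z')(Add(22, Mul(-1, 40)), 59), -1)) = Mul(6458, Pow(Add(Mul(-5, Add(22, Mul(-1, 40))), Mul(-5, 59), Mul(-5, 59, Pow(Add(22, Mul(-1, 40)), 2))), -1)) = Mul(6458, Pow(Add(Mul(-5, Add(22, -40)), -295, Mul(-5, 59, Pow(Add(22, -40), 2))), -1)) = Mul(6458, Pow(Add(Mul(-5, -18), -295, Mul(-5, 59, Pow(-18, 2))), -1)) = Mul(6458, Pow(Add(90, -295, Mul(-5, 59, 324)), -1)) = Mul(6458, Pow(Add(90, -295, -95580), -1)) = Mul(6458, Pow(-95785, -1)) = Mul(6458, Rational(-1, 95785)) = Rational(-6458, 95785)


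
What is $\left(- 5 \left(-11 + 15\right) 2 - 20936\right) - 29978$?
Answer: $-50954$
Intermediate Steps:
$\left(- 5 \left(-11 + 15\right) 2 - 20936\right) - 29978 = \left(\left(-5\right) 4 \cdot 2 - 20936\right) - 29978 = \left(\left(-20\right) 2 - 20936\right) - 29978 = \left(-40 - 20936\right) - 29978 = -20976 - 29978 = -50954$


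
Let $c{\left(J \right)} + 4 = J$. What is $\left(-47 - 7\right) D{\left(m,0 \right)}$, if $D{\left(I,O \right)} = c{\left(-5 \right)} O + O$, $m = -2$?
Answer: $0$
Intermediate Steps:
$c{\left(J \right)} = -4 + J$
$D{\left(I,O \right)} = - 8 O$ ($D{\left(I,O \right)} = \left(-4 - 5\right) O + O = - 9 O + O = - 8 O$)
$\left(-47 - 7\right) D{\left(m,0 \right)} = \left(-47 - 7\right) \left(\left(-8\right) 0\right) = \left(-47 - 7\right) 0 = \left(-54\right) 0 = 0$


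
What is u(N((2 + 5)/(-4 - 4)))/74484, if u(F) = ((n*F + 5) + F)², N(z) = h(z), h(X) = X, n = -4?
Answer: 3721/4766976 ≈ 0.00078058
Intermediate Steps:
N(z) = z
u(F) = (5 - 3*F)² (u(F) = ((-4*F + 5) + F)² = ((5 - 4*F) + F)² = (5 - 3*F)²)
u(N((2 + 5)/(-4 - 4)))/74484 = (5 - 3*(2 + 5)/(-4 - 4))²/74484 = (5 - 21/(-8))²*(1/74484) = (5 - 21*(-1)/8)²*(1/74484) = (5 - 3*(-7/8))²*(1/74484) = (5 + 21/8)²*(1/74484) = (61/8)²*(1/74484) = (3721/64)*(1/74484) = 3721/4766976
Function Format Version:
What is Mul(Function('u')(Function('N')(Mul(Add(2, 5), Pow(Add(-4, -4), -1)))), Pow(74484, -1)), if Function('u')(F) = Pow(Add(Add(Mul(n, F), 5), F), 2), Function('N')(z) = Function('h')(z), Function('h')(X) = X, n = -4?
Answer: Rational(3721, 4766976) ≈ 0.00078058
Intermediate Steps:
Function('N')(z) = z
Function('u')(F) = Pow(Add(5, Mul(-3, F)), 2) (Function('u')(F) = Pow(Add(Add(Mul(-4, F), 5), F), 2) = Pow(Add(Add(5, Mul(-4, F)), F), 2) = Pow(Add(5, Mul(-3, F)), 2))
Mul(Function('u')(Function('N')(Mul(Add(2, 5), Pow(Add(-4, -4), -1)))), Pow(74484, -1)) = Mul(Pow(Add(5, Mul(-3, Mul(Add(2, 5), Pow(Add(-4, -4), -1)))), 2), Pow(74484, -1)) = Mul(Pow(Add(5, Mul(-3, Mul(7, Pow(-8, -1)))), 2), Rational(1, 74484)) = Mul(Pow(Add(5, Mul(-3, Mul(7, Rational(-1, 8)))), 2), Rational(1, 74484)) = Mul(Pow(Add(5, Mul(-3, Rational(-7, 8))), 2), Rational(1, 74484)) = Mul(Pow(Add(5, Rational(21, 8)), 2), Rational(1, 74484)) = Mul(Pow(Rational(61, 8), 2), Rational(1, 74484)) = Mul(Rational(3721, 64), Rational(1, 74484)) = Rational(3721, 4766976)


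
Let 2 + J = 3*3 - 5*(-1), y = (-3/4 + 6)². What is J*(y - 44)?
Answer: -789/4 ≈ -197.25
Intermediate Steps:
y = 441/16 (y = (-3*¼ + 6)² = (-¾ + 6)² = (21/4)² = 441/16 ≈ 27.563)
J = 12 (J = -2 + (3*3 - 5*(-1)) = -2 + (9 + 5) = -2 + 14 = 12)
J*(y - 44) = 12*(441/16 - 44) = 12*(-263/16) = -789/4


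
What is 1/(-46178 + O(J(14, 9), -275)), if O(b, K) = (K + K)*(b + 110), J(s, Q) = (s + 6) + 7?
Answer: -1/121528 ≈ -8.2286e-6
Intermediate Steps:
J(s, Q) = 13 + s (J(s, Q) = (6 + s) + 7 = 13 + s)
O(b, K) = 2*K*(110 + b) (O(b, K) = (2*K)*(110 + b) = 2*K*(110 + b))
1/(-46178 + O(J(14, 9), -275)) = 1/(-46178 + 2*(-275)*(110 + (13 + 14))) = 1/(-46178 + 2*(-275)*(110 + 27)) = 1/(-46178 + 2*(-275)*137) = 1/(-46178 - 75350) = 1/(-121528) = -1/121528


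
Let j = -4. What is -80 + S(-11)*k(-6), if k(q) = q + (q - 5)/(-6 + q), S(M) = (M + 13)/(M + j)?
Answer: -7139/90 ≈ -79.322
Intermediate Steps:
S(M) = (13 + M)/(-4 + M) (S(M) = (M + 13)/(M - 4) = (13 + M)/(-4 + M))
k(q) = q + (-5 + q)/(-6 + q)
-80 + S(-11)*k(-6) = -80 + ((13 - 11)/(-4 - 11))*((-5 + (-6)**2 - 5*(-6))/(-6 - 6)) = -80 + (2/(-15))*((-5 + 36 + 30)/(-12)) = -80 + (-1/15*2)*(-1/12*61) = -80 - 2/15*(-61/12) = -80 + 61/90 = -7139/90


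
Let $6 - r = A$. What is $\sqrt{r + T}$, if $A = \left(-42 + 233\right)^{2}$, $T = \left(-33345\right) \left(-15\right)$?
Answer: $10 \sqrt{4637} \approx 680.96$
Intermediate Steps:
$T = 500175$
$A = 36481$ ($A = 191^{2} = 36481$)
$r = -36475$ ($r = 6 - 36481 = -36475$)
$\sqrt{r + T} = \sqrt{-36475 + 500175} = \sqrt{463700} = 10 \sqrt{4637}$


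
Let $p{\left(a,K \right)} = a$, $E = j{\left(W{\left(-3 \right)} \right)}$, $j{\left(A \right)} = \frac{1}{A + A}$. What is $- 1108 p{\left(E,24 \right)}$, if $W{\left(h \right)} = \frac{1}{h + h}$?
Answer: $3324$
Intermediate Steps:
$W{\left(h \right)} = \frac{1}{2 h}$
$j{\left(A \right)} = \frac{1}{2 A}$
$E = -3$ ($E = \frac{1}{2 \frac{1}{2 \left(-3\right)}} = \frac{1}{2 \cdot \frac{1}{2} \left(- \frac{1}{3}\right)} = \frac{1}{2 \left(- \frac{1}{6}\right)} = \frac{1}{2} \left(-6\right) = -3$)
$- 1108 p{\left(E,24 \right)} = \left(-1108\right) \left(-3\right) = 3324$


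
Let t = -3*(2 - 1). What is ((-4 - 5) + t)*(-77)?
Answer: 924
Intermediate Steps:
t = -3 (t = -3*1 = -3)
((-4 - 5) + t)*(-77) = ((-4 - 5) - 3)*(-77) = (-9 - 3)*(-77) = -12*(-77) = 924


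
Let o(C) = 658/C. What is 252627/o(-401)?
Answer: -101303427/658 ≈ -1.5396e+5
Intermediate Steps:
252627/o(-401) = 252627/((658/(-401))) = 252627/((658*(-1/401))) = 252627/(-658/401) = 252627*(-401/658) = -101303427/658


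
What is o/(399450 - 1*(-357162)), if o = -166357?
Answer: -166357/756612 ≈ -0.21987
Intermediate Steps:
o/(399450 - 1*(-357162)) = -166357/(399450 - 1*(-357162)) = -166357/(399450 + 357162) = -166357/756612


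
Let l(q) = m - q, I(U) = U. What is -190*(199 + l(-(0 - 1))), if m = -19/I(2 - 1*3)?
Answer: -41230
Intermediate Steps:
m = 19 (m = -19/(2 - 1*3) = -19/(2 - 3) = -19/(-1) = -19*(-1) = 19)
l(q) = 19 - q
-190*(199 + l(-(0 - 1))) = -190*(199 + (19 - (-1)*(0 - 1))) = -190*(199 + (19 - (-1)*(-1))) = -190*(199 + (19 - 1*1)) = -190*(199 + (19 - 1)) = -190*(199 + 18) = -190*217 = -41230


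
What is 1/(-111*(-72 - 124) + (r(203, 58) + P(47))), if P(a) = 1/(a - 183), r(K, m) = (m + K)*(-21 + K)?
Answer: 136/9419087 ≈ 1.4439e-5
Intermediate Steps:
r(K, m) = (-21 + K)*(K + m) (r(K, m) = (K + m)*(-21 + K) = (-21 + K)*(K + m))
P(a) = 1/(-183 + a)
1/(-111*(-72 - 124) + (r(203, 58) + P(47))) = 1/(-111*(-72 - 124) + ((203² - 21*203 - 21*58 + 203*58) + 1/(-183 + 47))) = 1/(-111*(-196) + ((41209 - 4263 - 1218 + 11774) + 1/(-136))) = 1/(21756 + (47502 - 1/136)) = 1/(21756 + 6460271/136) = 1/(9419087/136) = 136/9419087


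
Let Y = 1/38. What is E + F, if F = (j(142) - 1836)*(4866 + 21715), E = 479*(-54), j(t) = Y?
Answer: -97655765/2 ≈ -4.8828e+7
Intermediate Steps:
Y = 1/38 ≈ 0.026316
j(t) = 1/38
E = -25866
F = -97604033/2 (F = (1/38 - 1836)*(4866 + 21715) = -69767/38*26581 = -97604033/2 ≈ -4.8802e+7)
E + F = -25866 - 97604033/2 = -97655765/2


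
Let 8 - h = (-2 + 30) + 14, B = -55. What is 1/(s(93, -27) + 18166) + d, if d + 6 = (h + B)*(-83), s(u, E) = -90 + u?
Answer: 134105390/18169 ≈ 7381.0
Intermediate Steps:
h = -34 (h = 8 - ((-2 + 30) + 14) = 8 - (28 + 14) = 8 - 1*42 = 8 - 42 = -34)
d = 7381 (d = -6 + (-34 - 55)*(-83) = -6 - 89*(-83) = -6 + 7387 = 7381)
1/(s(93, -27) + 18166) + d = 1/((-90 + 93) + 18166) + 7381 = 1/(3 + 18166) + 7381 = 1/18169 + 7381 = 134105390/18169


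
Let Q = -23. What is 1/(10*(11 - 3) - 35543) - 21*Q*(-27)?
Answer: -462472984/35463 ≈ -13041.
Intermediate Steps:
1/(10*(11 - 3) - 35543) - 21*Q*(-27) = 1/(10*(11 - 3) - 35543) - 21*(-23)*(-27) = 1/(10*8 - 35543) + 483*(-27) = 1/(80 - 35543) - 13041 = 1/(-35463) - 13041 = -1/35463 - 13041 = -462472984/35463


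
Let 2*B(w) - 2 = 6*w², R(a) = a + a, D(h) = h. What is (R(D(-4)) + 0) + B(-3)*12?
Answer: 328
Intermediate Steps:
R(a) = 2*a
B(w) = 1 + 3*w² (B(w) = 1 + (6*w²)/2 = 1 + 3*w²)
(R(D(-4)) + 0) + B(-3)*12 = (2*(-4) + 0) + (1 + 3*(-3)²)*12 = (-8 + 0) + (1 + 3*9)*12 = -8 + (1 + 27)*12 = -8 + 28*12 = -8 + 336 = 328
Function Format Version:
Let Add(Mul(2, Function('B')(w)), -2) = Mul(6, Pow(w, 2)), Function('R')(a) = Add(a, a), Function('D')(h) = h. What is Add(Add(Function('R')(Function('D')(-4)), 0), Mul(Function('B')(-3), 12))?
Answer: 328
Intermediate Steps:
Function('R')(a) = Mul(2, a)
Function('B')(w) = Add(1, Mul(3, Pow(w, 2))) (Function('B')(w) = Add(1, Mul(Rational(1, 2), Mul(6, Pow(w, 2)))) = Add(1, Mul(3, Pow(w, 2))))
Add(Add(Function('R')(Function('D')(-4)), 0), Mul(Function('B')(-3), 12)) = Add(Add(Mul(2, -4), 0), Mul(Add(1, Mul(3, Pow(-3, 2))), 12)) = Add(Add(-8, 0), Mul(Add(1, Mul(3, 9)), 12)) = Add(-8, Mul(Add(1, 27), 12)) = Add(-8, Mul(28, 12)) = Add(-8, 336) = 328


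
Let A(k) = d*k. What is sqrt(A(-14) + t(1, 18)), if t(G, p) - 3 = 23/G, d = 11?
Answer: 8*I*sqrt(2) ≈ 11.314*I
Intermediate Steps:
A(k) = 11*k
t(G, p) = 3 + 23/G
sqrt(A(-14) + t(1, 18)) = sqrt(11*(-14) + (3 + 23/1)) = sqrt(-154 + (3 + 23*1)) = sqrt(-154 + (3 + 23)) = sqrt(-154 + 26) = sqrt(-128) = 8*I*sqrt(2)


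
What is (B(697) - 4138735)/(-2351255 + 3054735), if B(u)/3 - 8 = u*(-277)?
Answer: -2358959/351740 ≈ -6.7065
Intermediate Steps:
B(u) = 24 - 831*u (B(u) = 24 + 3*(u*(-277)) = 24 + 3*(-277*u) = 24 - 831*u)
(B(697) - 4138735)/(-2351255 + 3054735) = ((24 - 831*697) - 4138735)/(-2351255 + 3054735) = ((24 - 579207) - 4138735)/703480 = (-579183 - 4138735)*(1/703480) = -4717918*1/703480 = -2358959/351740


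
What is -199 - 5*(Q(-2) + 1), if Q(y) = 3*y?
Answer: -174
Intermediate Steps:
-199 - 5*(Q(-2) + 1) = -199 - 5*(3*(-2) + 1) = -199 - 5*(-6 + 1) = -199 - 5*(-5) = -199 - 1*(-25) = -199 + 25 = -174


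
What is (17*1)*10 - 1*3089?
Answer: -2919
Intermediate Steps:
(17*1)*10 - 1*3089 = 17*10 - 3089 = 170 - 3089 = -2919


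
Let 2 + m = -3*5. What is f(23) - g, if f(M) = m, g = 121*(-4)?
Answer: 467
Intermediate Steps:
m = -17 (m = -2 - 3*5 = -2 - 15 = -17)
g = -484
f(M) = -17
f(23) - g = -17 - 1*(-484) = -17 + 484 = 467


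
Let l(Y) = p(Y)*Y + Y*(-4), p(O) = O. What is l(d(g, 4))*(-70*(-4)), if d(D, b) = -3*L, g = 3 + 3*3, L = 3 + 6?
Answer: 234360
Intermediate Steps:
L = 9
g = 12 (g = 3 + 9 = 12)
d(D, b) = -27 (d(D, b) = -3*9 = -27)
l(Y) = Y² - 4*Y (l(Y) = Y*Y + Y*(-4) = Y² - 4*Y)
l(d(g, 4))*(-70*(-4)) = (-27*(-4 - 27))*(-70*(-4)) = -27*(-31)*280 = 837*280 = 234360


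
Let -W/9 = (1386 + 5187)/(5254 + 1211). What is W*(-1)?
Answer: 19719/2155 ≈ 9.1503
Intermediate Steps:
W = -19719/2155 (W = -9*(1386 + 5187)/(5254 + 1211) = -59157/6465 = -9*2191/2155 = -19719/2155 ≈ -9.1503)
W*(-1) = -19719/2155*(-1) = 19719/2155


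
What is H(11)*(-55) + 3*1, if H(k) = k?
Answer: -602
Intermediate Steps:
H(11)*(-55) + 3*1 = 11*(-55) + 3*1 = -605 + 3 = -602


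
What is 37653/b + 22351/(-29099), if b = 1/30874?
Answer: 4832507184161/4157 ≈ 1.1625e+9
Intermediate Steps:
b = 1/30874 ≈ 3.2390e-5
37653/b + 22351/(-29099) = 37653/(1/30874) + 22351/(-29099) = 37653*30874 + 22351*(-1/29099) = 1162498722 - 3193/4157 = 4832507184161/4157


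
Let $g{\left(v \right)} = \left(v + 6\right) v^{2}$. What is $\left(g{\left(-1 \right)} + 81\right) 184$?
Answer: $15824$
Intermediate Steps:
$g{\left(v \right)} = v^{2} \left(6 + v\right)$ ($g{\left(v \right)} = \left(6 + v\right) v^{2} = v^{2} \left(6 + v\right)$)
$\left(g{\left(-1 \right)} + 81\right) 184 = \left(\left(-1\right)^{2} \left(6 - 1\right) + 81\right) 184 = \left(1 \cdot 5 + 81\right) 184 = \left(5 + 81\right) 184 = 86 \cdot 184 = 15824$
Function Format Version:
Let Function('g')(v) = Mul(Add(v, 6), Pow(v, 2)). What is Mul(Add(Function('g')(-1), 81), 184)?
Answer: 15824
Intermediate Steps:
Function('g')(v) = Mul(Pow(v, 2), Add(6, v)) (Function('g')(v) = Mul(Add(6, v), Pow(v, 2)) = Mul(Pow(v, 2), Add(6, v)))
Mul(Add(Function('g')(-1), 81), 184) = Mul(Add(Mul(Pow(-1, 2), Add(6, -1)), 81), 184) = Mul(Add(Mul(1, 5), 81), 184) = Mul(Add(5, 81), 184) = Mul(86, 184) = 15824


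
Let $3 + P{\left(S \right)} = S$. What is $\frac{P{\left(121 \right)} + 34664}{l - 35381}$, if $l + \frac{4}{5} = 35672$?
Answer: $\frac{173910}{1451} \approx 119.86$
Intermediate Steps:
$l = \frac{178356}{5}$ ($l = - \frac{4}{5} + 35672 = \frac{178356}{5} \approx 35671.0$)
$P{\left(S \right)} = -3 + S$
$\frac{P{\left(121 \right)} + 34664}{l - 35381} = \frac{\left(-3 + 121\right) + 34664}{\frac{178356}{5} - 35381} = \frac{118 + 34664}{\frac{1451}{5}} = 34782 \cdot \frac{5}{1451} = \frac{173910}{1451}$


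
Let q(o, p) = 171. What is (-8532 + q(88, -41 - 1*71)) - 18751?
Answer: -27112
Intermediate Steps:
(-8532 + q(88, -41 - 1*71)) - 18751 = (-8532 + 171) - 18751 = -8361 - 18751 = -27112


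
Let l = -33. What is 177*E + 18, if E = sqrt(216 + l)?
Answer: 18 + 177*sqrt(183) ≈ 2412.4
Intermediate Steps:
E = sqrt(183) (E = sqrt(216 - 33) = sqrt(183) ≈ 13.528)
177*E + 18 = 177*sqrt(183) + 18 = 18 + 177*sqrt(183)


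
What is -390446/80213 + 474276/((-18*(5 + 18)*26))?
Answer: -502926923/10278723 ≈ -48.929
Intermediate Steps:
-390446/80213 + 474276/((-18*(5 + 18)*26)) = -390446*1/80213 + 474276/((-414*26)) = -55778/11459 + 474276/((-18*598)) = -55778/11459 + 474276/(-10764) = -55778/11459 + 474276*(-1/10764) = -55778/11459 - 39523/897 = -502926923/10278723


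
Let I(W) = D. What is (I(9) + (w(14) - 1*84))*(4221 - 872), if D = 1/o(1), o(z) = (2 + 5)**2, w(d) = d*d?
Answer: 18382661/49 ≈ 3.7516e+5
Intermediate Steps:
w(d) = d**2
o(z) = 49 (o(z) = 7**2 = 49)
D = 1/49 ≈ 0.020408
I(W) = 1/49
(I(9) + (w(14) - 1*84))*(4221 - 872) = (1/49 + (14**2 - 1*84))*(4221 - 872) = (1/49 + (196 - 84))*3349 = (1/49 + 112)*3349 = (5489/49)*3349 = 18382661/49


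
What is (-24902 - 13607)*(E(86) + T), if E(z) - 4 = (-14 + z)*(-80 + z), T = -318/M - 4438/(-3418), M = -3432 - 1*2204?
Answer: -81110902301245/4815962 ≈ -1.6842e+7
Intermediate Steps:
M = -5636 (M = -3432 - 2204 = -5636)
T = 6524873/4815962 (T = -318/(-5636) - 4438/(-3418) = -318*(-1/5636) - 4438*(-1/3418) = 159/2818 + 2219/1709 = 6524873/4815962 ≈ 1.3548)
E(z) = 4 + (-80 + z)*(-14 + z) (E(z) = 4 + (-14 + z)*(-80 + z) = 4 + (-80 + z)*(-14 + z))
(-24902 - 13607)*(E(86) + T) = (-24902 - 13607)*((1124 + 86² - 94*86) + 6524873/4815962) = -38509*((1124 + 7396 - 8084) + 6524873/4815962) = -38509*(436 + 6524873/4815962) = -38509*2106284305/4815962 = -81110902301245/4815962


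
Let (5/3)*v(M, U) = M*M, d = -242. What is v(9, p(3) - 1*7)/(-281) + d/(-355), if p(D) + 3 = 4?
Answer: 50749/99755 ≈ 0.50874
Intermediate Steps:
p(D) = 1 (p(D) = -3 + 4 = 1)
v(M, U) = 3*M²/5 (v(M, U) = 3*(M*M)/5 = 3*M²/5)
v(9, p(3) - 1*7)/(-281) + d/(-355) = ((⅗)*9²)/(-281) - 242/(-355) = ((⅗)*81)*(-1/281) - 242*(-1/355) = (243/5)*(-1/281) + 242/355 = -243/1405 + 242/355 = 50749/99755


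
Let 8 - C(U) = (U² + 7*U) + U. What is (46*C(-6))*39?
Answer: 35880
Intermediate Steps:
C(U) = 8 - U² - 8*U (C(U) = 8 - ((U² + 7*U) + U) = 8 - (U² + 8*U) = 8 + (-U² - 8*U) = 8 - U² - 8*U)
(46*C(-6))*39 = (46*(8 - 1*(-6)² - 8*(-6)))*39 = (46*(8 - 1*36 + 48))*39 = (46*(8 - 36 + 48))*39 = (46*20)*39 = 920*39 = 35880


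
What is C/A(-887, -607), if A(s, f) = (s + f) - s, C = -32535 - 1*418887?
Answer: 451422/607 ≈ 743.69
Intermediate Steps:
C = -451422 (C = -32535 - 418887 = -451422)
A(s, f) = f (A(s, f) = (f + s) - s = f)
C/A(-887, -607) = -451422/(-607) = -451422*(-1/607) = 451422/607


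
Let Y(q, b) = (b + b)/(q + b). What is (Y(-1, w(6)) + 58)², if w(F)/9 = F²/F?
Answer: 10125124/2809 ≈ 3604.5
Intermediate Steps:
w(F) = 9*F (w(F) = 9*(F²/F) = 9*F)
Y(q, b) = 2*b/(b + q) (Y(q, b) = (2*b)/(b + q) = 2*b/(b + q))
(Y(-1, w(6)) + 58)² = (2*(9*6)/(9*6 - 1) + 58)² = (2*54/(54 - 1) + 58)² = (2*54/53 + 58)² = (2*54*(1/53) + 58)² = (108/53 + 58)² = (3182/53)² = 10125124/2809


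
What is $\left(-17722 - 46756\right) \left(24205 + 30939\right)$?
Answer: $-3555574832$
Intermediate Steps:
$\left(-17722 - 46756\right) \left(24205 + 30939\right) = \left(-64478\right) 55144 = -3555574832$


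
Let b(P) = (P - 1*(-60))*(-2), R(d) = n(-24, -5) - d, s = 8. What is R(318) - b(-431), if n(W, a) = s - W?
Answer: -1028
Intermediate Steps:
n(W, a) = 8 - W
R(d) = 32 - d (R(d) = (8 - 1*(-24)) - d = (8 + 24) - d = 32 - d)
b(P) = -120 - 2*P (b(P) = (P + 60)*(-2) = (60 + P)*(-2) = -120 - 2*P)
R(318) - b(-431) = (32 - 1*318) - (-120 - 2*(-431)) = (32 - 318) - (-120 + 862) = -286 - 1*742 = -286 - 742 = -1028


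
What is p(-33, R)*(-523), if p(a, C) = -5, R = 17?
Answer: 2615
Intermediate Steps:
p(-33, R)*(-523) = -5*(-523) = 2615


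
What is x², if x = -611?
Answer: 373321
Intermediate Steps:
x² = (-611)² = 373321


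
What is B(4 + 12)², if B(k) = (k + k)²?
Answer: 1048576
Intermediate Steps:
B(k) = 4*k² (B(k) = (2*k)² = 4*k²)
B(4 + 12)² = (4*(4 + 12)²)² = (4*16²)² = (4*256)² = 1024² = 1048576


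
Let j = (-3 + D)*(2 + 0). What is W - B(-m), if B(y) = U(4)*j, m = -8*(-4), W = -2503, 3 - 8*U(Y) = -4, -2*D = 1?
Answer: -19975/8 ≈ -2496.9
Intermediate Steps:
D = -½ (D = -½*1 = -½ ≈ -0.50000)
U(Y) = 7/8 (U(Y) = 3/8 - ⅛*(-4) = 3/8 + ½ = 7/8)
j = -7 (j = (-3 - ½)*(2 + 0) = -7/2*2 = -7)
m = 32
B(y) = -49/8 (B(y) = (7/8)*(-7) = -49/8)
W - B(-m) = -2503 - 1*(-49/8) = -2503 + 49/8 = -19975/8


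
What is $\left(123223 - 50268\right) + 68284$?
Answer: $141239$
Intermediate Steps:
$\left(123223 - 50268\right) + 68284 = 72955 + 68284 = 141239$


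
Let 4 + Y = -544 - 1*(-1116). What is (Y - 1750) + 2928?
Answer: 1746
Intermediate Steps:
Y = 568 (Y = -4 + (-544 - 1*(-1116)) = -4 + (-544 + 1116) = -4 + 572 = 568)
(Y - 1750) + 2928 = (568 - 1750) + 2928 = -1182 + 2928 = 1746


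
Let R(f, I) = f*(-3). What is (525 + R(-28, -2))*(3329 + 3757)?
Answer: 4315374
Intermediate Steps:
R(f, I) = -3*f
(525 + R(-28, -2))*(3329 + 3757) = (525 - 3*(-28))*(3329 + 3757) = (525 + 84)*7086 = 609*7086 = 4315374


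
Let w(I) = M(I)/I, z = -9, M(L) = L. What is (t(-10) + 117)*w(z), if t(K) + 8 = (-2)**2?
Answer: 113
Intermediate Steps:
t(K) = -4 (t(K) = -8 + (-2)**2 = -8 + 4 = -4)
w(I) = 1 (w(I) = I/I = 1)
(t(-10) + 117)*w(z) = (-4 + 117)*1 = 113*1 = 113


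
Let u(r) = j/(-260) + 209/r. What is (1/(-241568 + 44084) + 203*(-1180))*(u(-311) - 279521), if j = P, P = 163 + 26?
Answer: 356401117907805382873/5322852080 ≈ 6.6957e+10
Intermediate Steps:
P = 189
j = 189
u(r) = -189/260 + 209/r (u(r) = 189/(-260) + 209/r = 189*(-1/260) + 209/r = -189/260 + 209/r)
(1/(-241568 + 44084) + 203*(-1180))*(u(-311) - 279521) = (1/(-241568 + 44084) + 203*(-1180))*((-189/260 + 209/(-311)) - 279521) = (1/(-197484) - 239540)*((-189/260 + 209*(-1/311)) - 279521) = (-1/197484 - 239540)*((-189/260 - 209/311) - 279521) = -47305317361*(-113119/80860 - 279521)/197484 = -47305317361/197484*(-22602181179/80860) = 356401117907805382873/5322852080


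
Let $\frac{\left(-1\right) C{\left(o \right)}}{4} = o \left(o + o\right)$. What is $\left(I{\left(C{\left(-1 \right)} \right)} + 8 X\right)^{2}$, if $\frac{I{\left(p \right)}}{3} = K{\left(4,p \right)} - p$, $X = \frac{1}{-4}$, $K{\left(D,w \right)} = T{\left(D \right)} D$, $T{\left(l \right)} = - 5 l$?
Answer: $47524$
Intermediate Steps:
$K{\left(D,w \right)} = - 5 D^{2}$ ($K{\left(D,w \right)} = - 5 D D = - 5 D^{2}$)
$C{\left(o \right)} = - 8 o^{2}$ ($C{\left(o \right)} = - 4 o \left(o + o\right) = - 4 o 2 o = - 4 \cdot 2 o^{2} = - 8 o^{2}$)
$X = - \frac{1}{4} \approx -0.25$
$I{\left(p \right)} = -240 - 3 p$ ($I{\left(p \right)} = 3 \left(- 5 \cdot 4^{2} - p\right) = 3 \left(\left(-5\right) 16 - p\right) = 3 \left(-80 - p\right) = -240 - 3 p$)
$\left(I{\left(C{\left(-1 \right)} \right)} + 8 X\right)^{2} = \left(\left(-240 - 3 \left(- 8 \left(-1\right)^{2}\right)\right) + 8 \left(- \frac{1}{4}\right)\right)^{2} = \left(\left(-240 - 3 \left(\left(-8\right) 1\right)\right) - 2\right)^{2} = \left(\left(-240 - -24\right) - 2\right)^{2} = \left(\left(-240 + 24\right) - 2\right)^{2} = \left(-216 - 2\right)^{2} = \left(-218\right)^{2} = 47524$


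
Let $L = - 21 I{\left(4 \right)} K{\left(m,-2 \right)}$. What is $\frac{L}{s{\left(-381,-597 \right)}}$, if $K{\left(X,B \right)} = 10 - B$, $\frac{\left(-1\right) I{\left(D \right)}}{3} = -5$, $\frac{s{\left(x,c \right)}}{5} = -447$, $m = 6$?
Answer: $\frac{252}{149} \approx 1.6913$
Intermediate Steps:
$s{\left(x,c \right)} = -2235$ ($s{\left(x,c \right)} = 5 \left(-447\right) = -2235$)
$I{\left(D \right)} = 15$ ($I{\left(D \right)} = \left(-3\right) \left(-5\right) = 15$)
$L = -3780$ ($L = \left(-21\right) 15 \left(10 - -2\right) = - 315 \left(10 + 2\right) = \left(-315\right) 12 = -3780$)
$\frac{L}{s{\left(-381,-597 \right)}} = - \frac{3780}{-2235} = \left(-3780\right) \left(- \frac{1}{2235}\right) = \frac{252}{149}$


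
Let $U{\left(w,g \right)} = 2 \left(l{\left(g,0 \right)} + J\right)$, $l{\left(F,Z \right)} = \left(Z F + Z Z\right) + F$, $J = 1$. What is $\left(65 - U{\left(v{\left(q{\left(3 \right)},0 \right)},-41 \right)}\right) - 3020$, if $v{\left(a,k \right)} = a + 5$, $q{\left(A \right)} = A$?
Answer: $-2875$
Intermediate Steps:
$v{\left(a,k \right)} = 5 + a$
$l{\left(F,Z \right)} = F + Z^{2} + F Z$ ($l{\left(F,Z \right)} = \left(F Z + Z^{2}\right) + F = \left(Z^{2} + F Z\right) + F = F + Z^{2} + F Z$)
$U{\left(w,g \right)} = 2 + 2 g$ ($U{\left(w,g \right)} = 2 \left(\left(g + 0^{2} + g 0\right) + 1\right) = 2 \left(\left(g + 0 + 0\right) + 1\right) = 2 \left(g + 1\right) = 2 \left(1 + g\right) = 2 + 2 g$)
$\left(65 - U{\left(v{\left(q{\left(3 \right)},0 \right)},-41 \right)}\right) - 3020 = \left(65 - \left(2 + 2 \left(-41\right)\right)\right) - 3020 = \left(65 - \left(2 - 82\right)\right) - 3020 = \left(65 - -80\right) - 3020 = \left(65 + 80\right) - 3020 = 145 - 3020 = -2875$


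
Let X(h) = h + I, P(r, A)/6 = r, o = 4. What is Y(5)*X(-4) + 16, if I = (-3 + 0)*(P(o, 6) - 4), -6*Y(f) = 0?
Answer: 16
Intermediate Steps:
Y(f) = 0 (Y(f) = -1/6*0 = 0)
P(r, A) = 6*r
I = -60 (I = (-3 + 0)*(6*4 - 4) = -3*(24 - 4) = -3*20 = -60)
X(h) = -60 + h (X(h) = h - 60 = -60 + h)
Y(5)*X(-4) + 16 = 0*(-60 - 4) + 16 = 0*(-64) + 16 = 0 + 16 = 16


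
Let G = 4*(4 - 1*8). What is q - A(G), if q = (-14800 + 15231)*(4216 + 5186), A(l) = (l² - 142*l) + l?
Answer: 4049750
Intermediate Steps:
G = -16 (G = 4*(4 - 8) = 4*(-4) = -16)
A(l) = l² - 141*l
q = 4052262 (q = 431*9402 = 4052262)
q - A(G) = 4052262 - (-16)*(-141 - 16) = 4052262 - (-16)*(-157) = 4052262 - 1*2512 = 4052262 - 2512 = 4049750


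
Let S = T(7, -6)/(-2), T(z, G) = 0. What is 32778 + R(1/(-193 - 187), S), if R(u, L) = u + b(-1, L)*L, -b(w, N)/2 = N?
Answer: 12455639/380 ≈ 32778.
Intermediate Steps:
b(w, N) = -2*N
S = 0 (S = 0/(-2) = 0*(-1/2) = 0)
R(u, L) = u - 2*L**2 (R(u, L) = u + (-2*L)*L = u - 2*L**2)
32778 + R(1/(-193 - 187), S) = 32778 + (1/(-193 - 187) - 2*0**2) = 32778 + (1/(-380) - 2*0) = 32778 + (-1/380 + 0) = 32778 - 1/380 = 12455639/380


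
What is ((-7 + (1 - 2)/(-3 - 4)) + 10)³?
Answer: 10648/343 ≈ 31.044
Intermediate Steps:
((-7 + (1 - 2)/(-3 - 4)) + 10)³ = ((-7 - 1/(-7)) + 10)³ = ((-7 - 1*(-⅐)) + 10)³ = ((-7 + ⅐) + 10)³ = (-48/7 + 10)³ = (22/7)³ = 10648/343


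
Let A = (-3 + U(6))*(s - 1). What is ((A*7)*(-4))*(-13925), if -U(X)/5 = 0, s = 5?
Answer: -4678800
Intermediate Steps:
U(X) = 0 (U(X) = -5*0 = 0)
A = -12 (A = (-3 + 0)*(5 - 1) = -3*4 = -12)
((A*7)*(-4))*(-13925) = (-12*7*(-4))*(-13925) = -84*(-4)*(-13925) = 336*(-13925) = -4678800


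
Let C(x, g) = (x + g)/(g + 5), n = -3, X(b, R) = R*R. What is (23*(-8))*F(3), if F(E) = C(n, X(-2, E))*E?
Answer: -1656/7 ≈ -236.57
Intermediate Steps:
X(b, R) = R²
C(x, g) = (g + x)/(5 + g)
F(E) = E*(-3 + E²)/(5 + E²) (F(E) = ((E² - 3)/(5 + E²))*E = ((-3 + E²)/(5 + E²))*E = E*(-3 + E²)/(5 + E²))
(23*(-8))*F(3) = (23*(-8))*(3*(-3 + 3²)/(5 + 3²)) = -552*(-3 + 9)/(5 + 9) = -552*6/14 = -184*9/7 = -1656/7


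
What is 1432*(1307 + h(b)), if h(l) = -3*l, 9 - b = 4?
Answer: 1850144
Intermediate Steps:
b = 5 (b = 9 - 1*4 = 9 - 4 = 5)
1432*(1307 + h(b)) = 1432*(1307 - 3*5) = 1432*(1307 - 15) = 1432*1292 = 1850144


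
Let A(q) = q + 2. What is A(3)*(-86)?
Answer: -430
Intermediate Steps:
A(q) = 2 + q
A(3)*(-86) = (2 + 3)*(-86) = 5*(-86) = -430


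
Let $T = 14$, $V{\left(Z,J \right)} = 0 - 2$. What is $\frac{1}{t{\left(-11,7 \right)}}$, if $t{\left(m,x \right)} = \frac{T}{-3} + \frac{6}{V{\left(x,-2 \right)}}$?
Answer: $- \frac{3}{23} \approx -0.13043$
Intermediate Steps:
$V{\left(Z,J \right)} = -2$
$t{\left(m,x \right)} = - \frac{23}{3}$ ($t{\left(m,x \right)} = \frac{14}{-3} + \frac{6}{-2} = 14 \left(- \frac{1}{3}\right) + 6 \left(- \frac{1}{2}\right) = - \frac{14}{3} - 3 = - \frac{23}{3}$)
$\frac{1}{t{\left(-11,7 \right)}} = \frac{1}{- \frac{23}{3}} = - \frac{3}{23}$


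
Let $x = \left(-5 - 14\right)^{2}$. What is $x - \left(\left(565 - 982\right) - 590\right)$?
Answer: $1368$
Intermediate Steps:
$x = 361$ ($x = \left(-19\right)^{2} = 361$)
$x - \left(\left(565 - 982\right) - 590\right) = 361 - \left(\left(565 - 982\right) - 590\right) = 361 - \left(-417 - 590\right) = 361 - -1007 = 361 + 1007 = 1368$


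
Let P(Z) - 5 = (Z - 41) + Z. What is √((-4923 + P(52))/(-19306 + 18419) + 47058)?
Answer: √37028081987/887 ≈ 216.94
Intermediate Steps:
P(Z) = -36 + 2*Z (P(Z) = 5 + ((Z - 41) + Z) = 5 + ((-41 + Z) + Z) = 5 + (-41 + 2*Z) = -36 + 2*Z)
√((-4923 + P(52))/(-19306 + 18419) + 47058) = √((-4923 + (-36 + 2*52))/(-19306 + 18419) + 47058) = √((-4923 + (-36 + 104))/(-887) + 47058) = √((-4923 + 68)*(-1/887) + 47058) = √(-4855*(-1/887) + 47058) = √(4855/887 + 47058) = √(41745301/887) = √37028081987/887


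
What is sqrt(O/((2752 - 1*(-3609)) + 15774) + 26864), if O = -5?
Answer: 3*sqrt(58498833981)/4427 ≈ 163.90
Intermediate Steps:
sqrt(O/((2752 - 1*(-3609)) + 15774) + 26864) = sqrt(-5/((2752 - 1*(-3609)) + 15774) + 26864) = sqrt(-5/((2752 + 3609) + 15774) + 26864) = sqrt(-5/(6361 + 15774) + 26864) = sqrt(-5/22135 + 26864) = sqrt((1/22135)*(-5) + 26864) = sqrt(-1/4427 + 26864) = sqrt(118926927/4427) = 3*sqrt(58498833981)/4427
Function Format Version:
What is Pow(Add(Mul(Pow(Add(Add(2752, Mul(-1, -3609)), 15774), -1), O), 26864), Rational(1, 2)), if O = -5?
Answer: Mul(Rational(3, 4427), Pow(58498833981, Rational(1, 2))) ≈ 163.90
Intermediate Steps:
Pow(Add(Mul(Pow(Add(Add(2752, Mul(-1, -3609)), 15774), -1), O), 26864), Rational(1, 2)) = Pow(Add(Mul(Pow(Add(Add(2752, Mul(-1, -3609)), 15774), -1), -5), 26864), Rational(1, 2)) = Pow(Add(Mul(Pow(Add(Add(2752, 3609), 15774), -1), -5), 26864), Rational(1, 2)) = Pow(Add(Mul(Pow(Add(6361, 15774), -1), -5), 26864), Rational(1, 2)) = Pow(Add(Mul(Pow(22135, -1), -5), 26864), Rational(1, 2)) = Pow(Add(Mul(Rational(1, 22135), -5), 26864), Rational(1, 2)) = Pow(Add(Rational(-1, 4427), 26864), Rational(1, 2)) = Pow(Rational(118926927, 4427), Rational(1, 2)) = Mul(Rational(3, 4427), Pow(58498833981, Rational(1, 2)))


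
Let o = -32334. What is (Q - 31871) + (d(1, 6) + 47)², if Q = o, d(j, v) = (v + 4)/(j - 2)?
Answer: -62836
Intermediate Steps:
d(j, v) = (4 + v)/(-2 + j)
Q = -32334
(Q - 31871) + (d(1, 6) + 47)² = (-32334 - 31871) + ((4 + 6)/(-2 + 1) + 47)² = -64205 + (10/(-1) + 47)² = -64205 + (-1*10 + 47)² = -64205 + (-10 + 47)² = -64205 + 37² = -64205 + 1369 = -62836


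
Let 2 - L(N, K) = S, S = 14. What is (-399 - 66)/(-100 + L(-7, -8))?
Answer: 465/112 ≈ 4.1518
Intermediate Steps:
L(N, K) = -12 (L(N, K) = 2 - 1*14 = 2 - 14 = -12)
(-399 - 66)/(-100 + L(-7, -8)) = (-399 - 66)/(-100 - 12) = -465/(-112) = -465*(-1/112) = 465/112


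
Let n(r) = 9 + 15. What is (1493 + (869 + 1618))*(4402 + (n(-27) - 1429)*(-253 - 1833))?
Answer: 11682223360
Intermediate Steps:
n(r) = 24
(1493 + (869 + 1618))*(4402 + (n(-27) - 1429)*(-253 - 1833)) = (1493 + (869 + 1618))*(4402 + (24 - 1429)*(-253 - 1833)) = (1493 + 2487)*(4402 - 1405*(-2086)) = 3980*(4402 + 2930830) = 3980*2935232 = 11682223360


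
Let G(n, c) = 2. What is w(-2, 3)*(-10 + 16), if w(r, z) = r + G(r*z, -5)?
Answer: 0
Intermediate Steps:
w(r, z) = 2 + r (w(r, z) = r + 2 = 2 + r)
w(-2, 3)*(-10 + 16) = (2 - 2)*(-10 + 16) = 0*6 = 0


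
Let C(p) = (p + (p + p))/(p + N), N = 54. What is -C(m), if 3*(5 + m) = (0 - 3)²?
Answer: 3/26 ≈ 0.11538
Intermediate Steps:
m = -2 (m = -5 + (0 - 3)²/3 = -5 + (⅓)*(-3)² = -5 + (⅓)*9 = -5 + 3 = -2)
C(p) = 3*p/(54 + p) (C(p) = (p + (p + p))/(p + 54) = (p + 2*p)/(54 + p) = (3*p)/(54 + p) = 3*p/(54 + p))
-C(m) = -3*(-2)/(54 - 2) = -3*(-2)/52 = -1*(-3/26) = 3/26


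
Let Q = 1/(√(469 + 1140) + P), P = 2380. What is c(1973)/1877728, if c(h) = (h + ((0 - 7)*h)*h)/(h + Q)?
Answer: -30442371025925399/4139211052751179136 - 2724713*√1609/4139211052751179136 ≈ -0.0073546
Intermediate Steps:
Q = 1/(2380 + √1609) (Q = 1/(√(469 + 1140) + 2380) = 1/(√1609 + 2380) = 1/(2380 + √1609) ≈ 0.00041320)
c(h) = (h - 7*h²)/(2380/5662791 + h - √1609/5662791) (c(h) = (h + ((0 - 7)*h)*h)/(h + (2380/5662791 - √1609/5662791)) = (h + (-7*h)*h)/(2380/5662791 + h - √1609/5662791) = (h - 7*h²)/(2380/5662791 + h - √1609/5662791))
c(1973)/1877728 = -1*1973*(-1 + 7*1973)*(2380 + √1609)/(1 + 1973*(2380 + √1609))/1877728 = -1*1973*(-1 + 13811)*(2380 + √1609)/(1 + (4695740 + 1973*√1609))*(1/1877728) = -1*1973*13810*(2380 + √1609)/(4695741 + 1973*√1609)*(1/1877728) = -27247130*(2380 + √1609)/(4695741 + 1973*√1609)*(1/1877728) = -13623565*(2380 + √1609)/(938864*(4695741 + 1973*√1609))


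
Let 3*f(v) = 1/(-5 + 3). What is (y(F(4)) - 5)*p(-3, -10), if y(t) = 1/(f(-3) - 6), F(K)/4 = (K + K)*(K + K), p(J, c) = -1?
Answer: 191/37 ≈ 5.1622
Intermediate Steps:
f(v) = -1/6 (f(v) = 1/(3*(-5 + 3)) = (1/3)/(-2) = (1/3)*(-1/2) = -1/6)
F(K) = 16*K**2 (F(K) = 4*((K + K)*(K + K)) = 4*((2*K)*(2*K)) = 4*(4*K**2) = 16*K**2)
y(t) = -6/37 (y(t) = 1/(-1/6 - 6) = 1/(-37/6) = -6/37)
(y(F(4)) - 5)*p(-3, -10) = (-6/37 - 5)*(-1) = -191/37*(-1) = 191/37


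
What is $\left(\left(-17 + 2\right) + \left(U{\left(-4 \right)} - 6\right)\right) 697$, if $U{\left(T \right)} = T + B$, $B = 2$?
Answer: $-16031$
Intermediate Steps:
$U{\left(T \right)} = 2 + T$ ($U{\left(T \right)} = T + 2 = 2 + T$)
$\left(\left(-17 + 2\right) + \left(U{\left(-4 \right)} - 6\right)\right) 697 = \left(\left(-17 + 2\right) + \left(\left(2 - 4\right) - 6\right)\right) 697 = \left(-15 - 8\right) 697 = \left(-23\right) 697 = -16031$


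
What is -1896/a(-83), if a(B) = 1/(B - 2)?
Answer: 161160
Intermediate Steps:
a(B) = 1/(-2 + B)
-1896/a(-83) = -1896/(1/(-2 - 83)) = -1896/(1/(-85)) = -1896/(-1/85) = -1896*(-85) = 161160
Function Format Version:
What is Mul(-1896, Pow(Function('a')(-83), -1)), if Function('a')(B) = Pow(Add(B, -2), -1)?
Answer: 161160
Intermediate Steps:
Function('a')(B) = Pow(Add(-2, B), -1)
Mul(-1896, Pow(Function('a')(-83), -1)) = Mul(-1896, Pow(Pow(Add(-2, -83), -1), -1)) = Mul(-1896, Pow(Pow(-85, -1), -1)) = Mul(-1896, Pow(Rational(-1, 85), -1)) = Mul(-1896, -85) = 161160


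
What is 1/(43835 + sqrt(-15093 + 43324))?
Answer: 43835/1921478994 - sqrt(28231)/1921478994 ≈ 2.2726e-5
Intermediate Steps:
1/(43835 + sqrt(-15093 + 43324)) = 1/(43835 + sqrt(28231))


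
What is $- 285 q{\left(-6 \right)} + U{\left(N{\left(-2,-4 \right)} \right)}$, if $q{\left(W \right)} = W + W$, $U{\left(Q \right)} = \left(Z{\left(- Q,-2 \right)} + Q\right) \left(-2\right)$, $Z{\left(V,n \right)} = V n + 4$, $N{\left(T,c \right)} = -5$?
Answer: $3442$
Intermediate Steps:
$Z{\left(V,n \right)} = 4 + V n$
$U{\left(Q \right)} = -8 - 6 Q$ ($U{\left(Q \right)} = \left(\left(4 + - Q \left(-2\right)\right) + Q\right) \left(-2\right) = \left(\left(4 + 2 Q\right) + Q\right) \left(-2\right) = \left(4 + 3 Q\right) \left(-2\right) = -8 - 6 Q$)
$q{\left(W \right)} = 2 W$
$- 285 q{\left(-6 \right)} + U{\left(N{\left(-2,-4 \right)} \right)} = - 285 \cdot 2 \left(-6\right) - -22 = \left(-285\right) \left(-12\right) + \left(-8 + 30\right) = 3420 + 22 = 3442$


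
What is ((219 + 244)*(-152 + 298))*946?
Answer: 63947708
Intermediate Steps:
((219 + 244)*(-152 + 298))*946 = (463*146)*946 = 67598*946 = 63947708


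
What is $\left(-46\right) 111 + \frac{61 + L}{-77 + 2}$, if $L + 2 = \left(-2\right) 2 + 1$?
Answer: $- \frac{383006}{75} \approx -5106.8$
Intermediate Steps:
$L = -5$ ($L = -2 + \left(\left(-2\right) 2 + 1\right) = -2 + \left(-4 + 1\right) = -2 - 3 = -5$)
$\left(-46\right) 111 + \frac{61 + L}{-77 + 2} = \left(-46\right) 111 + \frac{61 - 5}{-77 + 2} = -5106 + \frac{56}{-75} = -5106 + 56 \left(- \frac{1}{75}\right) = -5106 - \frac{56}{75} = - \frac{383006}{75}$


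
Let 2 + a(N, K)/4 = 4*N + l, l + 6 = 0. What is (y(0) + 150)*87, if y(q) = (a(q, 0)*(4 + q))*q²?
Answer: 13050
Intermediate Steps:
l = -6 (l = -6 + 0 = -6)
a(N, K) = -32 + 16*N (a(N, K) = -8 + 4*(4*N - 6) = -8 + 4*(-6 + 4*N) = -8 + (-24 + 16*N) = -32 + 16*N)
y(q) = q²*(-32 + 16*q)*(4 + q) (y(q) = ((-32 + 16*q)*(4 + q))*q² = q²*(-32 + 16*q)*(4 + q))
(y(0) + 150)*87 = (16*0²*(-2 + 0)*(4 + 0) + 150)*87 = (16*0*(-2)*4 + 150)*87 = (0 + 150)*87 = 150*87 = 13050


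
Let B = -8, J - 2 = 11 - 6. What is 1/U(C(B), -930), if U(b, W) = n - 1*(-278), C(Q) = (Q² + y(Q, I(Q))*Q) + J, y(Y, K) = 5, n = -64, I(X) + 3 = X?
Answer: 1/214 ≈ 0.0046729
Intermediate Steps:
I(X) = -3 + X
J = 7 (J = 2 + (11 - 6) = 2 + 5 = 7)
C(Q) = 7 + Q² + 5*Q (C(Q) = (Q² + 5*Q) + 7 = 7 + Q² + 5*Q)
U(b, W) = 214 (U(b, W) = -64 - 1*(-278) = -64 + 278 = 214)
1/U(C(B), -930) = 1/214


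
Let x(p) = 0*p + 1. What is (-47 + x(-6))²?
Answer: 2116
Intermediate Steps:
x(p) = 1 (x(p) = 0 + 1 = 1)
(-47 + x(-6))² = (-47 + 1)² = (-46)² = 2116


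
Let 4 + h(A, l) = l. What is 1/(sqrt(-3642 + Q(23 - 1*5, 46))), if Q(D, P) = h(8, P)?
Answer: -I/60 ≈ -0.016667*I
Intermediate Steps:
h(A, l) = -4 + l
Q(D, P) = -4 + P
1/(sqrt(-3642 + Q(23 - 1*5, 46))) = 1/(sqrt(-3642 + (-4 + 46))) = 1/(sqrt(-3642 + 42)) = 1/(sqrt(-3600)) = 1/(60*I) = -I/60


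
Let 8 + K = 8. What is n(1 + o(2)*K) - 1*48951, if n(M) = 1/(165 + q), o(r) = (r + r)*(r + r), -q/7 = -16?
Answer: -13559426/277 ≈ -48951.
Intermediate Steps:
q = 112 (q = -7*(-16) = 112)
K = 0 (K = -8 + 8 = 0)
o(r) = 4*r² (o(r) = (2*r)*(2*r) = 4*r²)
n(M) = 1/277 (n(M) = 1/(165 + 112) = 1/277)
n(1 + o(2)*K) - 1*48951 = 1/277 - 1*48951 = 1/277 - 48951 = -13559426/277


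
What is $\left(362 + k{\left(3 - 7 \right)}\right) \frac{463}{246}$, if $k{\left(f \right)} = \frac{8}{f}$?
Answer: $\frac{27780}{41} \approx 677.56$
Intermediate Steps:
$\left(362 + k{\left(3 - 7 \right)}\right) \frac{463}{246} = \left(362 + \frac{8}{3 - 7}\right) \frac{463}{246} = \left(362 + \frac{8}{3 - 7}\right) 463 \cdot \frac{1}{246} = \left(362 + \frac{8}{-4}\right) \frac{463}{246} = \left(362 + 8 \left(- \frac{1}{4}\right)\right) \frac{463}{246} = \left(362 - 2\right) \frac{463}{246} = 360 \cdot \frac{463}{246} = \frac{27780}{41}$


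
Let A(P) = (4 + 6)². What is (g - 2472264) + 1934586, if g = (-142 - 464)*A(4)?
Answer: -598278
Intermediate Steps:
A(P) = 100 (A(P) = 10² = 100)
g = -60600 (g = (-142 - 464)*100 = -606*100 = -60600)
(g - 2472264) + 1934586 = (-60600 - 2472264) + 1934586 = -2532864 + 1934586 = -598278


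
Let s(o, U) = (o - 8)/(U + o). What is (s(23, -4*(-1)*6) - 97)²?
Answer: 20647936/2209 ≈ 9347.2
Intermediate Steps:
s(o, U) = (-8 + o)/(U + o)
(s(23, -4*(-1)*6) - 97)² = ((-8 + 23)/(-4*(-1)*6 + 23) - 97)² = (15/(4*6 + 23) - 97)² = (15/(24 + 23) - 97)² = (15/47 - 97)² = (-4544/47)² = 20647936/2209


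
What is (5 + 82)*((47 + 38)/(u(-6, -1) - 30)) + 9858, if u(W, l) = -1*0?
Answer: 19223/2 ≈ 9611.5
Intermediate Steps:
u(W, l) = 0
(5 + 82)*((47 + 38)/(u(-6, -1) - 30)) + 9858 = (5 + 82)*((47 + 38)/(0 - 30)) + 9858 = 87*(85/(-30)) + 9858 = 87*(85*(-1/30)) + 9858 = 87*(-17/6) + 9858 = -493/2 + 9858 = 19223/2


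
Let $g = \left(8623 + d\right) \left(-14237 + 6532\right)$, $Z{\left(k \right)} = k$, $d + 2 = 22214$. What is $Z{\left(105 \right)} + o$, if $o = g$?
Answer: $-237583570$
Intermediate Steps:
$d = 22212$ ($d = -2 + 22214 = 22212$)
$g = -237583675$ ($g = \left(8623 + 22212\right) \left(-14237 + 6532\right) = 30835 \left(-7705\right) = -237583675$)
$o = -237583675$
$Z{\left(105 \right)} + o = 105 - 237583675 = -237583570$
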